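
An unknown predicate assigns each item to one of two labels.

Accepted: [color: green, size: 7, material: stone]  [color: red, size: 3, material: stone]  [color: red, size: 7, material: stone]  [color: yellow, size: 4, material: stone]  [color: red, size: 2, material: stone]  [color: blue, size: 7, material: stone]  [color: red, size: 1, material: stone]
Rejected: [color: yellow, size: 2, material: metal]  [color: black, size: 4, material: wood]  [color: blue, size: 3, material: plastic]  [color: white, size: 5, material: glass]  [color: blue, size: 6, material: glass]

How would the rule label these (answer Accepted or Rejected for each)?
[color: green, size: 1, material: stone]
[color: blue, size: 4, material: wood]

Accepted, Rejected

Checking candidate rules against both groups, what survives is: material is stone.
[color: green, size: 1, material: stone] — material is stone, hence Accepted.
[color: blue, size: 4, material: wood] — material is wood, hence Rejected.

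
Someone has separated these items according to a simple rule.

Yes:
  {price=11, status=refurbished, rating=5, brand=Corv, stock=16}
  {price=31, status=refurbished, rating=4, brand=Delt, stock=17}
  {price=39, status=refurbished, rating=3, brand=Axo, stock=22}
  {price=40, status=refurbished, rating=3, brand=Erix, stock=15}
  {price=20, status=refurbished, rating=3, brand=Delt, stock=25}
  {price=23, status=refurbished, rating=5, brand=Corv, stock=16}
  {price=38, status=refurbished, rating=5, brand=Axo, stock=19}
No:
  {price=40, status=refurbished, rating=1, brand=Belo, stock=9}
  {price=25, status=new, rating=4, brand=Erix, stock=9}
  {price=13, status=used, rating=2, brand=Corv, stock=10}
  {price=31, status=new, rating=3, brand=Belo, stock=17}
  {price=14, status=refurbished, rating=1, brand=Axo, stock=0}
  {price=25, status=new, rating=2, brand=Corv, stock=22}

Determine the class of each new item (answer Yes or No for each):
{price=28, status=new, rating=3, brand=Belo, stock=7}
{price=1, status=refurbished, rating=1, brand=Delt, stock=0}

No, No

A rule that fits every label: status is refurbished AND rating ≥ 2 — true of each 'Yes' example, false of each 'No' one.
{price=28, status=new, rating=3, brand=Belo, stock=7} — status is new, rating = 3, hence No. {price=1, status=refurbished, rating=1, brand=Delt, stock=0} — status is refurbished, rating = 1, hence No.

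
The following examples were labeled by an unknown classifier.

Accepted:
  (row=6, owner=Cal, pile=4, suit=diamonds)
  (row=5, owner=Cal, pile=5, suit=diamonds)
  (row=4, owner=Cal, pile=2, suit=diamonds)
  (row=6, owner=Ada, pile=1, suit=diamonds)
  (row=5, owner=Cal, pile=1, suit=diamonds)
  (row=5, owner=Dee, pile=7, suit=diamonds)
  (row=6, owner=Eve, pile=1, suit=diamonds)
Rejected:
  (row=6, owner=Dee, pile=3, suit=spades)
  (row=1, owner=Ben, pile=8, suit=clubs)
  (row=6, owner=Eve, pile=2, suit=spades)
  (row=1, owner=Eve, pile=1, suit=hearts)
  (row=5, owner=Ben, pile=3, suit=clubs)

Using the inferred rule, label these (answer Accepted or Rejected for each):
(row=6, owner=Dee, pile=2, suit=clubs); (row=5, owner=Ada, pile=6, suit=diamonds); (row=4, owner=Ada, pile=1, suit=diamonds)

Rejected, Accepted, Accepted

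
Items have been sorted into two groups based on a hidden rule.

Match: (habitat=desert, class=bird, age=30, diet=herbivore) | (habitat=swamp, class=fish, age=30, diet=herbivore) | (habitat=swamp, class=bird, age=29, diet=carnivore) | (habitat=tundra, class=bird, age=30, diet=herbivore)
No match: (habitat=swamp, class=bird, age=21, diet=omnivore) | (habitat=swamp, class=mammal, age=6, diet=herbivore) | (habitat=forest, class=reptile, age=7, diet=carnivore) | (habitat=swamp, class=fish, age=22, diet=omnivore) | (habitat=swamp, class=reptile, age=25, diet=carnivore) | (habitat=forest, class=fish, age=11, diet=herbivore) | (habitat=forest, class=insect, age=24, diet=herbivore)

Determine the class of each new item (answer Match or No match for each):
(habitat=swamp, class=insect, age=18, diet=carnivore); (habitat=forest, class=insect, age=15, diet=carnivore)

All 'Match' examples share one property — age ≥ 29 — and every 'No match' example lacks it.
No match: (habitat=swamp, class=insect, age=18, diet=carnivore), since age = 18.
No match: (habitat=forest, class=insect, age=15, diet=carnivore), since age = 15.

No match, No match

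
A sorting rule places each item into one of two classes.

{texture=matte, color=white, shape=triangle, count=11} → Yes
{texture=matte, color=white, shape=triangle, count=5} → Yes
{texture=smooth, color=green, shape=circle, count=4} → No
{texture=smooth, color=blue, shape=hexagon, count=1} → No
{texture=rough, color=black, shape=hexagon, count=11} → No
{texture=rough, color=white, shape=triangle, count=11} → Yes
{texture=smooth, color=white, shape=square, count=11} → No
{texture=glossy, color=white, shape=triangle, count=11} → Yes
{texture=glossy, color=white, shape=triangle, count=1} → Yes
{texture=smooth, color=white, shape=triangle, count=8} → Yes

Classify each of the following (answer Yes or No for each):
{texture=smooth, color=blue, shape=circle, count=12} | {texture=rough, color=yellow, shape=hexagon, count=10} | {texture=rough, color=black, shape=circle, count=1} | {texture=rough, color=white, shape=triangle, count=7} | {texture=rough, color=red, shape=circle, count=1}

No, No, No, Yes, No

One predicate separates the groups cleanly: shape is triangle.
{texture=smooth, color=blue, shape=circle, count=12}: shape is circle — doesn't match, so No.
{texture=rough, color=yellow, shape=hexagon, count=10}: shape is hexagon — doesn't match, so No.
{texture=rough, color=black, shape=circle, count=1}: shape is circle — doesn't match, so No.
{texture=rough, color=white, shape=triangle, count=7}: shape is triangle — meets the rule, so Yes.
{texture=rough, color=red, shape=circle, count=1}: shape is circle — doesn't match, so No.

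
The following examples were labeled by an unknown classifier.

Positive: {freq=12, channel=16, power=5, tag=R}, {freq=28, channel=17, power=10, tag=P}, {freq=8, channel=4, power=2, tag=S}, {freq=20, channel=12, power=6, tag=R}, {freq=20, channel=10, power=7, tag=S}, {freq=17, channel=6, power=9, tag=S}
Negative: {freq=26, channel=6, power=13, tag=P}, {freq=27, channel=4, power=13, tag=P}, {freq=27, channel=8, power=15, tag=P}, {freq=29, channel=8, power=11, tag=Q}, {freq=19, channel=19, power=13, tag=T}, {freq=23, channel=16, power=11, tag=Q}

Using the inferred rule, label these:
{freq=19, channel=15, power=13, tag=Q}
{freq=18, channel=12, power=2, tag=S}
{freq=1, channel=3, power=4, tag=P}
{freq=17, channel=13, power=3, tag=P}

A rule that fits every label: power ≤ 10 — true of each 'Positive' example, false of each 'Negative' one.
{freq=19, channel=15, power=13, tag=Q} → power = 13 → Negative.
{freq=18, channel=12, power=2, tag=S} → power = 2 → Positive.
{freq=1, channel=3, power=4, tag=P} → power = 4 → Positive.
{freq=17, channel=13, power=3, tag=P} → power = 3 → Positive.

Negative, Positive, Positive, Positive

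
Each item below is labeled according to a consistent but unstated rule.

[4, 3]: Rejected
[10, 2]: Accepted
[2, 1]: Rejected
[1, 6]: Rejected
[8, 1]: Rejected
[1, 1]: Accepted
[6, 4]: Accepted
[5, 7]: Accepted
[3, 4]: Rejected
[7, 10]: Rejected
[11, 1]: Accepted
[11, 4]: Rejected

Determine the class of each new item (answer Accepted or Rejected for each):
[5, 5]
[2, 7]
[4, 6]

Comparing the two groups points to one rule — sum is even.

Accepted, Rejected, Accepted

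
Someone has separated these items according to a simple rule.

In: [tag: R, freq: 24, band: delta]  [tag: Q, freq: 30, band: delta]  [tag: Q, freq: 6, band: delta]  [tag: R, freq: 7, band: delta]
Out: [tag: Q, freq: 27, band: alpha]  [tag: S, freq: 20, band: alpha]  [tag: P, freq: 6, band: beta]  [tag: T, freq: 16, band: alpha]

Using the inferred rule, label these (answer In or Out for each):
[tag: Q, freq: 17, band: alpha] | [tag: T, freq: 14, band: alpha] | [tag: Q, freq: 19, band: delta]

Out, Out, In

The rule appears to be: band is delta.
[tag: Q, freq: 17, band: alpha] → band is alpha → Out. [tag: T, freq: 14, band: alpha] → band is alpha → Out. [tag: Q, freq: 19, band: delta] → band is delta → In.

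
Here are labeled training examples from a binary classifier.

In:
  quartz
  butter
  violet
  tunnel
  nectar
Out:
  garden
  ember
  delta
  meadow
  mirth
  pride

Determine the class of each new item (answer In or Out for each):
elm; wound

Rule: even length AND contains 't'. This holds for each 'In' example and fails for each 'Out' one.
elm: Out (length 3, no 't').
wound: Out (length 5, no 't').

Out, Out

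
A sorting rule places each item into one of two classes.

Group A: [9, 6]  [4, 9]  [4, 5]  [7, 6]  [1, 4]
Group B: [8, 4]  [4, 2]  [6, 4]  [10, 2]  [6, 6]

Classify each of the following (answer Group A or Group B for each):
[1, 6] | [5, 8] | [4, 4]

Group A, Group A, Group B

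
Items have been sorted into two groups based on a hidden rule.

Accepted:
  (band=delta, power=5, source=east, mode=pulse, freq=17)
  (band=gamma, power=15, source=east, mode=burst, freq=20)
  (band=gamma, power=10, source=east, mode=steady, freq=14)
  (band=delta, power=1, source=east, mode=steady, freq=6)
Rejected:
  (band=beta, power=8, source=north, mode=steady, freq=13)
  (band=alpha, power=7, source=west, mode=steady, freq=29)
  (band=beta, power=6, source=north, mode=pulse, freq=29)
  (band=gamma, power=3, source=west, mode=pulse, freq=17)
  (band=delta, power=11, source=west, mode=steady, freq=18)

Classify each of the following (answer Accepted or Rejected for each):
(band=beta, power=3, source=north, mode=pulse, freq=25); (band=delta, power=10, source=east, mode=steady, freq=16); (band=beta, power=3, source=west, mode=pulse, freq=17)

Rejected, Accepted, Rejected

The classifier is using: source is east.
(band=beta, power=3, source=north, mode=pulse, freq=25): Rejected (source is north).
(band=delta, power=10, source=east, mode=steady, freq=16): Accepted (source is east).
(band=beta, power=3, source=west, mode=pulse, freq=17): Rejected (source is west).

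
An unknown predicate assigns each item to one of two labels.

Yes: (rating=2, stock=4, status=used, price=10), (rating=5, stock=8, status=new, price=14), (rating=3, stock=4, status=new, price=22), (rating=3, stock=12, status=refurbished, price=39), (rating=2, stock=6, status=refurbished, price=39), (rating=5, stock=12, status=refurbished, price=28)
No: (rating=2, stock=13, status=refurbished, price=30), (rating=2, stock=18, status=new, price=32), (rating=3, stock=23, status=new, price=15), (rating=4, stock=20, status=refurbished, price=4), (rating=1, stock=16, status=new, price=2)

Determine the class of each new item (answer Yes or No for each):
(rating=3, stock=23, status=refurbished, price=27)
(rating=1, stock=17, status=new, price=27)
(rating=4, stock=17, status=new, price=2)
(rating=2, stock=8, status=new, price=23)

No, No, No, Yes

A rule that fits every label: stock ≤ 12 — true of each 'Yes' example, false of each 'No' one.
(rating=3, stock=23, status=refurbished, price=27): stock = 23, does not satisfy this → No. (rating=1, stock=17, status=new, price=27): stock = 17, does not satisfy this → No. (rating=4, stock=17, status=new, price=2): stock = 17, does not satisfy this → No. (rating=2, stock=8, status=new, price=23): stock = 8, has this property → Yes.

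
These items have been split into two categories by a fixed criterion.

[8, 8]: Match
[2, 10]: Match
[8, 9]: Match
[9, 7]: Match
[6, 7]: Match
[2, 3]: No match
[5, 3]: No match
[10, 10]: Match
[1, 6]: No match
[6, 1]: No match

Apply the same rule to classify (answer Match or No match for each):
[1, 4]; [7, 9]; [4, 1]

No match, Match, No match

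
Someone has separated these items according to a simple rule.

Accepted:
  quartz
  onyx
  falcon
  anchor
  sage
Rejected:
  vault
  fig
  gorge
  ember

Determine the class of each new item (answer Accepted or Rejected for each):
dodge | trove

A rule that fits every label: even length — true of each 'Accepted' example, false of each 'Rejected' one.

Rejected, Rejected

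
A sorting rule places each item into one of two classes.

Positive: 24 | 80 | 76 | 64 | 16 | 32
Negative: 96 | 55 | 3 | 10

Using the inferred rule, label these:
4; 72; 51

Positive, Positive, Negative

The simplest hypothesis consistent with all the labels is: multiple of 4 AND at most 80.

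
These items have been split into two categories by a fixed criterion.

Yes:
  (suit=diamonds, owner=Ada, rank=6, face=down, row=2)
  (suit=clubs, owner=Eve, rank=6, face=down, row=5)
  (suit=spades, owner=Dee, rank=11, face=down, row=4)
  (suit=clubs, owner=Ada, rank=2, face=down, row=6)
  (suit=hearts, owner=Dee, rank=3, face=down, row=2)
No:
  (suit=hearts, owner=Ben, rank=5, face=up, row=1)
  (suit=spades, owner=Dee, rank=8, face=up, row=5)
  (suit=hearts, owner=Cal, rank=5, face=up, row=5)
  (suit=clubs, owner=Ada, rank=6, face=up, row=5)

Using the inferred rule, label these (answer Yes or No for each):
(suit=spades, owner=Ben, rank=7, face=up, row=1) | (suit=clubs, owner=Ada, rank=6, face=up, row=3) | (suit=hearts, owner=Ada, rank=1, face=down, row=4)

The pattern is that an item is 'Yes' exactly when: face is down.

No, No, Yes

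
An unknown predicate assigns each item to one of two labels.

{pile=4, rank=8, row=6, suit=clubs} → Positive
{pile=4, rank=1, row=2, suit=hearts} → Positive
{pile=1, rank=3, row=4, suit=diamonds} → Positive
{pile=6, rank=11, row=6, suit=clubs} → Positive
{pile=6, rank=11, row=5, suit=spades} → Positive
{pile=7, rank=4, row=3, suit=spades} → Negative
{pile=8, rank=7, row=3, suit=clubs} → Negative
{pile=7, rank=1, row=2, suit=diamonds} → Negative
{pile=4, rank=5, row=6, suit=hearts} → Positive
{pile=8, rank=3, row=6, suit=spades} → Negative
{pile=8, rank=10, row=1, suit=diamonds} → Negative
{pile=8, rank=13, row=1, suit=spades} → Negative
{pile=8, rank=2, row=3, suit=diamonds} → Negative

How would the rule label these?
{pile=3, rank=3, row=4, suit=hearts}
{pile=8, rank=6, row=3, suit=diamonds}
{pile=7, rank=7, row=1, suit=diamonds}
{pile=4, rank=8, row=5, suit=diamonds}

Every 'Positive' example satisfies: pile ≤ 6. None of the 'Negative' examples do.

Positive, Negative, Negative, Positive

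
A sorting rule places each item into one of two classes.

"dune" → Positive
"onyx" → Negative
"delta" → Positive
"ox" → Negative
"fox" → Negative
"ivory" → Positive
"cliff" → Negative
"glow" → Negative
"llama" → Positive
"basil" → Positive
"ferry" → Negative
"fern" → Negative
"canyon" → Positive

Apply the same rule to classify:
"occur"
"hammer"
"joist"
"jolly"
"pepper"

Positive, Positive, Positive, Negative, Positive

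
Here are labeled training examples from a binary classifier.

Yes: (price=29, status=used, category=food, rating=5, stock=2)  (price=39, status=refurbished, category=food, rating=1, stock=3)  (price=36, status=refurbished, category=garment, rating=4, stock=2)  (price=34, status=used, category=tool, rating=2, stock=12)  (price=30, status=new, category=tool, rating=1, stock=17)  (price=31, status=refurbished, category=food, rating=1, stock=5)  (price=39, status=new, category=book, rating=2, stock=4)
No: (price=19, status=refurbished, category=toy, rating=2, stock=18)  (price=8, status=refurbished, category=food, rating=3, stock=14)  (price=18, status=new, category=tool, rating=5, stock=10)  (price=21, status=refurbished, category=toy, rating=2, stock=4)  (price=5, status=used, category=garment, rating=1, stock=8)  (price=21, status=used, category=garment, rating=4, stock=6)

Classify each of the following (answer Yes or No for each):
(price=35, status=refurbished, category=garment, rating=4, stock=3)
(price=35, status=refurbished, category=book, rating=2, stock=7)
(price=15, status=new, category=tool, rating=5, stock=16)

Yes, Yes, No

The common property of the 'Yes' items is: price ≥ 29. No 'No' item has it.
(price=35, status=refurbished, category=garment, rating=4, stock=3) → price = 35 → Yes.
(price=35, status=refurbished, category=book, rating=2, stock=7) → price = 35 → Yes.
(price=15, status=new, category=tool, rating=5, stock=16) → price = 15 → No.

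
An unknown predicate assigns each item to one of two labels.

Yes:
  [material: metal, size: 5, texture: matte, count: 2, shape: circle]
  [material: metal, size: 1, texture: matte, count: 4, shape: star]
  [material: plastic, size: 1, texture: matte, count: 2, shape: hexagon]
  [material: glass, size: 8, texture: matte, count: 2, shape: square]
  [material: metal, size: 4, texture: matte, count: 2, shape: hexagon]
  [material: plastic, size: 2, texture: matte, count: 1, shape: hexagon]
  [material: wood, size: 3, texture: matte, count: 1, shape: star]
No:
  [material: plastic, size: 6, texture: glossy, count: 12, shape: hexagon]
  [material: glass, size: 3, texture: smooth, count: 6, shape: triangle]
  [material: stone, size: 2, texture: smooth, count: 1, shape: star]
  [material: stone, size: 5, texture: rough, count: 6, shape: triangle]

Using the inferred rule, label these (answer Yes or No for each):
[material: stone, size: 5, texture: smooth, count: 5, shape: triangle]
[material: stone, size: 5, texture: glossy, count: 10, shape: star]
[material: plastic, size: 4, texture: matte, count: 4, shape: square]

No, No, Yes

A rule that fits every label: texture is matte — true of each 'Yes' example, false of each 'No' one.
[material: stone, size: 5, texture: smooth, count: 5, shape: triangle]: No (texture is smooth).
[material: stone, size: 5, texture: glossy, count: 10, shape: star]: No (texture is glossy).
[material: plastic, size: 4, texture: matte, count: 4, shape: square]: Yes (texture is matte).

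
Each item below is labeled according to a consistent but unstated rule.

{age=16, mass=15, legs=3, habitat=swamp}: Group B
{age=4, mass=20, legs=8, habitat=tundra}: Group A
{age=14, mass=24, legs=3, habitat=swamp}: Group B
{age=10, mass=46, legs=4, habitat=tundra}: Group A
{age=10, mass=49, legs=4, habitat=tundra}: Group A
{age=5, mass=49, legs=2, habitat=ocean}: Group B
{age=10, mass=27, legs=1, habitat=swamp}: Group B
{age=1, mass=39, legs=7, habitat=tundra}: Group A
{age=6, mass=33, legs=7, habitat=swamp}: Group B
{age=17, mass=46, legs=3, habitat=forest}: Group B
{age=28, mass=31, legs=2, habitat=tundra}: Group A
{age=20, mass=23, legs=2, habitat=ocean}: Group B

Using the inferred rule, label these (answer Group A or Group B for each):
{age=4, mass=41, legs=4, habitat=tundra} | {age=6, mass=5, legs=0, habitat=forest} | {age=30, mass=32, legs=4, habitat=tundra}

Group A, Group B, Group A

All 'Group A' examples share one property — habitat is tundra — and every 'Group B' example lacks it.
{age=4, mass=41, legs=4, habitat=tundra}: habitat is tundra — meets the rule, so Group A. {age=6, mass=5, legs=0, habitat=forest}: habitat is forest — does not satisfy this, so Group B. {age=30, mass=32, legs=4, habitat=tundra}: habitat is tundra — meets the rule, so Group A.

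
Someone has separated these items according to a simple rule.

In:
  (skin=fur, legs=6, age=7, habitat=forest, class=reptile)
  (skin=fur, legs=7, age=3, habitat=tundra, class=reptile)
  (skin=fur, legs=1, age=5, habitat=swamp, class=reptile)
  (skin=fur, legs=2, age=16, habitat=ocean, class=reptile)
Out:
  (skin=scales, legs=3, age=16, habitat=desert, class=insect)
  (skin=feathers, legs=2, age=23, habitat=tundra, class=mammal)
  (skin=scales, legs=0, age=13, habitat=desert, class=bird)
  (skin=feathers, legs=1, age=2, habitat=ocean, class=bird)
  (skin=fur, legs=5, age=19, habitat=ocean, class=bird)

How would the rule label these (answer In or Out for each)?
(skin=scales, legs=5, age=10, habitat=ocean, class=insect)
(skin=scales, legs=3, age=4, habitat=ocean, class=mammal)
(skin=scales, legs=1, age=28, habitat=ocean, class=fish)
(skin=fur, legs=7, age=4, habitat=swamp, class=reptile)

Out, Out, Out, In

All 'In' examples share one property — class is reptile — and every 'Out' example lacks it.
Out: (skin=scales, legs=5, age=10, habitat=ocean, class=insect), since class is insect.
Out: (skin=scales, legs=3, age=4, habitat=ocean, class=mammal), since class is mammal.
Out: (skin=scales, legs=1, age=28, habitat=ocean, class=fish), since class is fish.
In: (skin=fur, legs=7, age=4, habitat=swamp, class=reptile), since class is reptile.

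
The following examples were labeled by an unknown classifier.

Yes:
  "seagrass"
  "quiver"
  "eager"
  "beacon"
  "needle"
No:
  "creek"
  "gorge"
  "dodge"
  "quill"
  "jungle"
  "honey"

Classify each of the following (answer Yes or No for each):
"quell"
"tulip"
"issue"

The simplest hypothesis consistent with all the labels is: has ≥ 3 vowels.

No, No, Yes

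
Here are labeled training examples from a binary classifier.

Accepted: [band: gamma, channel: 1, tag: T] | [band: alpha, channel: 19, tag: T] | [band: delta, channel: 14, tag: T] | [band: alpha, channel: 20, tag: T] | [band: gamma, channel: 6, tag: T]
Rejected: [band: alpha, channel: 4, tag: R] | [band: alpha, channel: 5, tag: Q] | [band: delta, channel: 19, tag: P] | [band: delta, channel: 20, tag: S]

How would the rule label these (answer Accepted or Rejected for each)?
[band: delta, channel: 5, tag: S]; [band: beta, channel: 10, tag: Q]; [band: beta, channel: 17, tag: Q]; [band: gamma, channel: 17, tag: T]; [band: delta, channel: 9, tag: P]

Rejected, Rejected, Rejected, Accepted, Rejected

Looking at the examples, the only property every 'Accepted' case has and every 'Rejected' case lacks is: tag is T.
[band: delta, channel: 5, tag: S]: Rejected (tag is S).
[band: beta, channel: 10, tag: Q]: Rejected (tag is Q).
[band: beta, channel: 17, tag: Q]: Rejected (tag is Q).
[band: gamma, channel: 17, tag: T]: Accepted (tag is T).
[band: delta, channel: 9, tag: P]: Rejected (tag is P).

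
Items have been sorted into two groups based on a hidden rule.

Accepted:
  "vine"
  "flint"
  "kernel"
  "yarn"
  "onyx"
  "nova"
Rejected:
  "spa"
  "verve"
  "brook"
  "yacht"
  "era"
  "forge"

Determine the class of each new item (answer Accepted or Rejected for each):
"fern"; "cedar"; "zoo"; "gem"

One predicate separates the groups cleanly: contains 'n'.
"fern" → has 'n' → Accepted. "cedar" → no 'n' → Rejected. "zoo" → no 'n' → Rejected. "gem" → no 'n' → Rejected.

Accepted, Rejected, Rejected, Rejected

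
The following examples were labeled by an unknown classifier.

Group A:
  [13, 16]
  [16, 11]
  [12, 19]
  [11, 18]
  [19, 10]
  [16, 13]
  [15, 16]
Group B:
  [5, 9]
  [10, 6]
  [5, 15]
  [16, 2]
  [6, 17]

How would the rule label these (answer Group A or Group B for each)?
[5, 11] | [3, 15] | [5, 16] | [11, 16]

Group B, Group B, Group B, Group A

Every 'Group A' example satisfies: sum ≥ 27. None of the 'Group B' examples do.
Group B: [5, 11], since 5+11 = 16. Group B: [3, 15], since 3+15 = 18. Group B: [5, 16], since 5+16 = 21. Group A: [11, 16], since 11+16 = 27.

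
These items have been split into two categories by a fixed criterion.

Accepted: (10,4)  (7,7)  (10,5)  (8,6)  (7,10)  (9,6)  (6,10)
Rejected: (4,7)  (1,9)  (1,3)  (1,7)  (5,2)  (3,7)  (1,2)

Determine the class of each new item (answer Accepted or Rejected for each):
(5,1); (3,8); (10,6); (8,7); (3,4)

Rejected, Rejected, Accepted, Accepted, Rejected

Every 'Accepted' example satisfies: sum ≥ 14. None of the 'Rejected' examples do.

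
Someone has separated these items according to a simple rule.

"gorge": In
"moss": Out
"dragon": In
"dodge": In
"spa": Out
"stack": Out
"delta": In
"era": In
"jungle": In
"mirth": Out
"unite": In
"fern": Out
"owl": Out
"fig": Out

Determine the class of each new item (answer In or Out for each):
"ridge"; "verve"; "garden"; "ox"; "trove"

In, In, In, Out, In

All 'In' examples share one property — has ≥ 2 vowels — and every 'Out' example lacks it.
"ridge": In (2 vowels). "verve": In (2 vowels). "garden": In (2 vowels). "ox": Out (1 vowel). "trove": In (2 vowels).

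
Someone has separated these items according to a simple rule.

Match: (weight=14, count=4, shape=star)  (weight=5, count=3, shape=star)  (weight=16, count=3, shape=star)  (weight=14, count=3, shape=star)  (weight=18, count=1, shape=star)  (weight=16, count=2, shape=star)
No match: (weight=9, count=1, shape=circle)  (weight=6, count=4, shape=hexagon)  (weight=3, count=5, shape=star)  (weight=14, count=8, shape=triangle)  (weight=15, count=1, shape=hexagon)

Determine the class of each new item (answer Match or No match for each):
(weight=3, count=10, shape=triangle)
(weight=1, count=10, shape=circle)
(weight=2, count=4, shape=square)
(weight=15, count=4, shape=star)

No match, No match, No match, Match

The rule appears to be: shape is star AND count ≤ 4.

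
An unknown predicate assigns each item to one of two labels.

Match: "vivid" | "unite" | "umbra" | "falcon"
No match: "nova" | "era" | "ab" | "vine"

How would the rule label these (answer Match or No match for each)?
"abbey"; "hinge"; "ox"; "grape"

Every 'Match' example satisfies: length ≥ 5. None of the 'No match' examples do.

Match, Match, No match, Match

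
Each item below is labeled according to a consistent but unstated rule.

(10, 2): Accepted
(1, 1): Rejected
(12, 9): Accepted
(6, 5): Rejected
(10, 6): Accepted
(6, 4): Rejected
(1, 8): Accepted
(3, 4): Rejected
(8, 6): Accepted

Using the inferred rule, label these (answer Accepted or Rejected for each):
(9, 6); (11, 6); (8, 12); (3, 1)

Accepted, Accepted, Accepted, Rejected

All 'Accepted' examples share one property — max ≥ 8 — and every 'Rejected' example lacks it.
Accepted: (9, 6), since max 9.
Accepted: (11, 6), since max 11.
Accepted: (8, 12), since max 12.
Rejected: (3, 1), since max 3.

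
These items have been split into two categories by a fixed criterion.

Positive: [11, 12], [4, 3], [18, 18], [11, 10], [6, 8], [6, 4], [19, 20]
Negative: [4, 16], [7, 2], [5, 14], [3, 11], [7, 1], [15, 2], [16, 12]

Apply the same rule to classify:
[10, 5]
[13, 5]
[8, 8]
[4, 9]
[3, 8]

Negative, Negative, Positive, Negative, Negative

The pattern is that an item is 'Positive' exactly when: |first − second| ≤ 2.
[10, 5]: |10−5| = 5, does not fit → Negative.
[13, 5]: |13−5| = 8, does not fit → Negative.
[8, 8]: |8−8| = 0, fits → Positive.
[4, 9]: |4−9| = 5, does not fit → Negative.
[3, 8]: |3−8| = 5, does not fit → Negative.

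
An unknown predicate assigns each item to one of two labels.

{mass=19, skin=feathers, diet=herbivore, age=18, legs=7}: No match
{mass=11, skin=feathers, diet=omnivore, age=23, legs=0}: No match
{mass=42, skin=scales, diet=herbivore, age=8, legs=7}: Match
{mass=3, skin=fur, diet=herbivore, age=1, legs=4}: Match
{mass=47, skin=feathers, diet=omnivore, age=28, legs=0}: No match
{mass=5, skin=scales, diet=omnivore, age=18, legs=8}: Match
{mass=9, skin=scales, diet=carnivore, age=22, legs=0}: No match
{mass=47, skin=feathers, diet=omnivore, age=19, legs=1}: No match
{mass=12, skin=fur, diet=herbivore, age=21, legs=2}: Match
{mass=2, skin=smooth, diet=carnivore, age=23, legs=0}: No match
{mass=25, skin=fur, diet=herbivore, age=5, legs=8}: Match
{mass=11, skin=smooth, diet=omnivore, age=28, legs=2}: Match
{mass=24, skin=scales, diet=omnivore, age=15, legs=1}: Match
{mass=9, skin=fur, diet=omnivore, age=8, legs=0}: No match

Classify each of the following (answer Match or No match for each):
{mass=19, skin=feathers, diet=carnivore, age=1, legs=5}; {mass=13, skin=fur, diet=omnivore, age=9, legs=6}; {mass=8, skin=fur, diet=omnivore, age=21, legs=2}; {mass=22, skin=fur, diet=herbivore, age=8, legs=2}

'Match' ⟺ skin is not feathers AND legs ≥ 1.

No match, Match, Match, Match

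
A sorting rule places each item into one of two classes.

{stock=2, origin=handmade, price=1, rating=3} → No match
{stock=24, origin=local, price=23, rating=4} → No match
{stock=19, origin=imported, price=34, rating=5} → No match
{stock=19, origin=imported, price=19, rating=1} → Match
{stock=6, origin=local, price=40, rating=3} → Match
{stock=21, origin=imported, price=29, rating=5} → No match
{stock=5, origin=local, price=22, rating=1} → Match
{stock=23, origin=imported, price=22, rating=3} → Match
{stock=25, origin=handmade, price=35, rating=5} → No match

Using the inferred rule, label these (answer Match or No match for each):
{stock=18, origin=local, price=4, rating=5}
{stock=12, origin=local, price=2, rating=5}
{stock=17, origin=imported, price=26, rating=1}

No match, No match, Match

The pattern is that an item is 'Match' exactly when: stock ≥ 5 AND rating ≤ 3.
{stock=18, origin=local, price=4, rating=5} → stock = 18, rating = 5 → No match.
{stock=12, origin=local, price=2, rating=5} → stock = 12, rating = 5 → No match.
{stock=17, origin=imported, price=26, rating=1} → stock = 17, rating = 1 → Match.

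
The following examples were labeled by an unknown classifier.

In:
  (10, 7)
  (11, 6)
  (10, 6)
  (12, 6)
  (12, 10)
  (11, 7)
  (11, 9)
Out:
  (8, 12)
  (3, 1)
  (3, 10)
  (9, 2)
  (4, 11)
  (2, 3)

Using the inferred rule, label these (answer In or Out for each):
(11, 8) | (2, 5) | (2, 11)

The distinguishing property — first ≥ 10 — holds for all the 'In' cases and none of the 'Out' cases.
(11, 8) → first 11 → In.
(2, 5) → first 2 → Out.
(2, 11) → first 2 → Out.

In, Out, Out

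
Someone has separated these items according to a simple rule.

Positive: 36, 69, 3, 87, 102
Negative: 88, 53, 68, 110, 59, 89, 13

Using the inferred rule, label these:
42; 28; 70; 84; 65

Positive, Negative, Negative, Positive, Negative

All 'Positive' examples share one property — multiple of 3 — and every 'Negative' example lacks it.
42 — 42 = 3·14, hence Positive.
28 — 28 = 3·9 + 1, hence Negative.
70 — 70 = 3·23 + 1, hence Negative.
84 — 84 = 3·28, hence Positive.
65 — 65 = 3·21 + 2, hence Negative.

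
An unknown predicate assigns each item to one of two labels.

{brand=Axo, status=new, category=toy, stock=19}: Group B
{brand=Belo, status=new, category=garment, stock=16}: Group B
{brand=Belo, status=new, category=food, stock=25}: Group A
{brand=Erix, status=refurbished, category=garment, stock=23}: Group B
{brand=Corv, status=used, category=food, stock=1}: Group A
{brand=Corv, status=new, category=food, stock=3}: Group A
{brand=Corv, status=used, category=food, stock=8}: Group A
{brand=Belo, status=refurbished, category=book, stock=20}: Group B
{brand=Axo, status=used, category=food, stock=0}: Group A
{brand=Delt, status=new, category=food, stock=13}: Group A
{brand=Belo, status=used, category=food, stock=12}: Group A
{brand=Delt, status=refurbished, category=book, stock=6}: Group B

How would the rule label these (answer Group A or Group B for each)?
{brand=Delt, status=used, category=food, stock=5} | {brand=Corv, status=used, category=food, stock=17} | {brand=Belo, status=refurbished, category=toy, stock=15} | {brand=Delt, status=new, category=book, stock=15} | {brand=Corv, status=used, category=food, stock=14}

The simplest hypothesis consistent with all the labels is: category is food.
{brand=Delt, status=used, category=food, stock=5} — category is food, hence Group A. {brand=Corv, status=used, category=food, stock=17} — category is food, hence Group A. {brand=Belo, status=refurbished, category=toy, stock=15} — category is toy, hence Group B. {brand=Delt, status=new, category=book, stock=15} — category is book, hence Group B. {brand=Corv, status=used, category=food, stock=14} — category is food, hence Group A.

Group A, Group A, Group B, Group B, Group A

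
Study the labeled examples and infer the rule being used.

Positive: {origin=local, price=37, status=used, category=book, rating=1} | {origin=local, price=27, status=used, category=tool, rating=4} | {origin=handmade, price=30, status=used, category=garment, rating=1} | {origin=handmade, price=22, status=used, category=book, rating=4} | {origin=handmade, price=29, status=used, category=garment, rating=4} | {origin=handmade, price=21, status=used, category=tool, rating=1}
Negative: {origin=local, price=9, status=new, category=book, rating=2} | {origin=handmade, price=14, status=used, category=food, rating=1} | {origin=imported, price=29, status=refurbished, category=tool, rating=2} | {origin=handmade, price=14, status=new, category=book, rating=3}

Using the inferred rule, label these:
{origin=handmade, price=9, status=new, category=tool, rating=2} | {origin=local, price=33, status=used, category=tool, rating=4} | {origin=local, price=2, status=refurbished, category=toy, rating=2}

The common property of the 'Positive' items is: status is used AND price ≥ 21. No 'Negative' item has it.
{origin=handmade, price=9, status=new, category=tool, rating=2}: Negative (status is new, price = 9). {origin=local, price=33, status=used, category=tool, rating=4}: Positive (status is used, price = 33). {origin=local, price=2, status=refurbished, category=toy, rating=2}: Negative (status is refurbished, price = 2).

Negative, Positive, Negative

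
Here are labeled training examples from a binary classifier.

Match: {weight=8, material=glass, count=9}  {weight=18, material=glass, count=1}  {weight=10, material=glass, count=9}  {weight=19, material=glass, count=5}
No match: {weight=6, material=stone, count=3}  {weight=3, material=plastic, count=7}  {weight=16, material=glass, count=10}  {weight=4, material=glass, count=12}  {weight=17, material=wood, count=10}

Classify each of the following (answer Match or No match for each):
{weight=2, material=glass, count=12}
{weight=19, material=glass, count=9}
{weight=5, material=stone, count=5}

'Match' ⟺ material is glass AND count ≤ 9.

No match, Match, No match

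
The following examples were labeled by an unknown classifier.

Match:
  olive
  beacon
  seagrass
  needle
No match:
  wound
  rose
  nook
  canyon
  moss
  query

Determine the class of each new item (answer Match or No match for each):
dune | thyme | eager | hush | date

The simplest hypothesis consistent with all the labels is: has ≥ 3 vowels.

No match, No match, Match, No match, No match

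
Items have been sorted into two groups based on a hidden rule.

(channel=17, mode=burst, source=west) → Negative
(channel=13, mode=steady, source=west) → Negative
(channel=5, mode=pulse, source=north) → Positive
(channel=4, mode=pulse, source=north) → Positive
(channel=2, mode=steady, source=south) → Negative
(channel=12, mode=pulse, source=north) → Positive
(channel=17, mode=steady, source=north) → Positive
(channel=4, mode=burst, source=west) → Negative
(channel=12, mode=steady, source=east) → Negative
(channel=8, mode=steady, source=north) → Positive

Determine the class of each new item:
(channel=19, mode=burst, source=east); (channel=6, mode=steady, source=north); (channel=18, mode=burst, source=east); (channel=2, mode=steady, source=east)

Negative, Positive, Negative, Negative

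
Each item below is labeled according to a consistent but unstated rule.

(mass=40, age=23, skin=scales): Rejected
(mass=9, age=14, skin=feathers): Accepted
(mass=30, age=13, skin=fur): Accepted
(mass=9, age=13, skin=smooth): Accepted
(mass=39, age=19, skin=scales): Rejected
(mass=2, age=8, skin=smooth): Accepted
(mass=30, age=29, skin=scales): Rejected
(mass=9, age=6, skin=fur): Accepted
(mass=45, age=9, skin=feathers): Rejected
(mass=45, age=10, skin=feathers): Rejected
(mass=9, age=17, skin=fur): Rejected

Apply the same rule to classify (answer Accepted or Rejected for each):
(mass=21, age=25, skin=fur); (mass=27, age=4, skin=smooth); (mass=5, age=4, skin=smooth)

Rejected, Accepted, Accepted

A rule that fits every label: mass ≤ 30 AND age ≤ 14 — true of each 'Accepted' example, false of each 'Rejected' one.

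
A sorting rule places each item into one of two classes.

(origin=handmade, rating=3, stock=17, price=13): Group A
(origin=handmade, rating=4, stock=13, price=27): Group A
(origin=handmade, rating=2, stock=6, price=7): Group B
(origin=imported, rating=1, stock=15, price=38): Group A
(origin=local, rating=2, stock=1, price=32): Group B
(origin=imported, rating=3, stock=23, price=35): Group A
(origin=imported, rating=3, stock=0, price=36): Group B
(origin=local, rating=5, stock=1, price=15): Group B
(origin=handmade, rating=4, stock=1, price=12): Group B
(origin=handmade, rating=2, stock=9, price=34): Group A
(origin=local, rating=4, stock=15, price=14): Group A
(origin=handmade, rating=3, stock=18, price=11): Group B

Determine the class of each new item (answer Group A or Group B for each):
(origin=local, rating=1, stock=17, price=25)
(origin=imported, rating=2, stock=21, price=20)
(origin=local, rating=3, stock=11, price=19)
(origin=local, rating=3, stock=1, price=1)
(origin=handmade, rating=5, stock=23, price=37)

Group A, Group A, Group A, Group B, Group A

The common property of the 'Group A' items is: stock ≥ 6 AND price ≥ 12. No 'Group B' item has it.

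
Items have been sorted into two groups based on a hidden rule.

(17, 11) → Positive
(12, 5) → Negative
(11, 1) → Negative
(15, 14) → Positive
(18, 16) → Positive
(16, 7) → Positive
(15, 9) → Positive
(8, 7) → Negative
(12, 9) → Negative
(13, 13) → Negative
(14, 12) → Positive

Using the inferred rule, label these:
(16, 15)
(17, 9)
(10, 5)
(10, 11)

Positive, Positive, Negative, Negative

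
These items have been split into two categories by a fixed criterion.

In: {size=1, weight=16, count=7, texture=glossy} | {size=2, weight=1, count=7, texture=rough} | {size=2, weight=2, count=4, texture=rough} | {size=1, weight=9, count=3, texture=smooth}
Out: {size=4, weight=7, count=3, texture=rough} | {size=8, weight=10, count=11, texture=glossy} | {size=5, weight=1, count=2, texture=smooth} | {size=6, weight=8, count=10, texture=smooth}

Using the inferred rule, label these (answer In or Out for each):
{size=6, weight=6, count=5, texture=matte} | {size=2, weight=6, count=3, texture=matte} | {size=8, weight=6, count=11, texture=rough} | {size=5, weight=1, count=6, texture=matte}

The classifier is using: size ≤ 2.

Out, In, Out, Out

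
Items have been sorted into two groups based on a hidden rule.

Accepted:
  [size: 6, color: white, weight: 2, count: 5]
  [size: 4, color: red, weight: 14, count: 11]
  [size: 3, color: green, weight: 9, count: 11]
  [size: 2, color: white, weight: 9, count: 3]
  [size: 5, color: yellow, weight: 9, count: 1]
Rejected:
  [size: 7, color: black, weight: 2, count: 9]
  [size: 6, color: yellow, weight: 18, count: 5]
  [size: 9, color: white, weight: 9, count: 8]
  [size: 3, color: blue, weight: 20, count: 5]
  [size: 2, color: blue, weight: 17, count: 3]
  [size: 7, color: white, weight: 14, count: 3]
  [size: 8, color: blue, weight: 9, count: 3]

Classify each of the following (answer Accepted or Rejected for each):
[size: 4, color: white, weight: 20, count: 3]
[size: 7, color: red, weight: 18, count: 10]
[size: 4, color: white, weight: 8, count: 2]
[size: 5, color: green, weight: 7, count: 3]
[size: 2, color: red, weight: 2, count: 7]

Rejected, Rejected, Accepted, Accepted, Accepted

All 'Accepted' examples share one property — size ≤ 6 AND weight ≤ 14 — and every 'Rejected' example lacks it.
Rejected: [size: 4, color: white, weight: 20, count: 3], since size = 4, weight = 20. Rejected: [size: 7, color: red, weight: 18, count: 10], since size = 7, weight = 18. Accepted: [size: 4, color: white, weight: 8, count: 2], since size = 4, weight = 8. Accepted: [size: 5, color: green, weight: 7, count: 3], since size = 5, weight = 7. Accepted: [size: 2, color: red, weight: 2, count: 7], since size = 2, weight = 2.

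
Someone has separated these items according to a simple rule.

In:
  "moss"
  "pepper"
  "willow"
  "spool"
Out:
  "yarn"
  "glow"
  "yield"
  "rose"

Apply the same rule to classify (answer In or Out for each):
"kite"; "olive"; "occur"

Out, Out, In

The distinguishing property — has a double letter — holds for all the 'In' cases and none of the 'Out' cases.
"kite": no doubled letter — doesn't match, so Out. "olive": no doubled letter — doesn't match, so Out. "occur": 'cc' doubled — matches, so In.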